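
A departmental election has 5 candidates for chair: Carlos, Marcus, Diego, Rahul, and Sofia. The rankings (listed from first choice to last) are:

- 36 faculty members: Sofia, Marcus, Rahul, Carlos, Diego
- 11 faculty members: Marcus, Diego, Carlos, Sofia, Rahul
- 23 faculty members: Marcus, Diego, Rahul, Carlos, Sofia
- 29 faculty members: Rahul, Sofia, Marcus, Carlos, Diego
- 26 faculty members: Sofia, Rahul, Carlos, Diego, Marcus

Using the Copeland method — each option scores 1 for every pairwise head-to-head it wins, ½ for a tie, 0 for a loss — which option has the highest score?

Carlos: beats Diego; loses to Marcus, Rahul, and Sofia → score 1.
Marcus: beats Carlos, Diego, and Rahul; loses to Sofia → score 3.
Diego: loses to Carlos, Marcus, Rahul, and Sofia → score 0.
Rahul: beats Carlos and Diego; loses to Marcus and Sofia → score 2.
Sofia: beats Carlos, Marcus, Diego, and Rahul → score 4.
Sofia has the best pairwise record.

Sofia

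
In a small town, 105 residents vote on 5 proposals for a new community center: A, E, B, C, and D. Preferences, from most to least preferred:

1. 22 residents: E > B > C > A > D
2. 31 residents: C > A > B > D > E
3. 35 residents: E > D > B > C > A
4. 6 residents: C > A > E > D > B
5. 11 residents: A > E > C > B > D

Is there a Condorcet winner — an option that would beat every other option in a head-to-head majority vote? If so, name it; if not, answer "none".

E vs A: 57–48 for E.
E vs B: 74–31 for E.
E vs C: 68–37 for E.
E vs D: 74–31 for E.
E beats every other option head-to-head.

E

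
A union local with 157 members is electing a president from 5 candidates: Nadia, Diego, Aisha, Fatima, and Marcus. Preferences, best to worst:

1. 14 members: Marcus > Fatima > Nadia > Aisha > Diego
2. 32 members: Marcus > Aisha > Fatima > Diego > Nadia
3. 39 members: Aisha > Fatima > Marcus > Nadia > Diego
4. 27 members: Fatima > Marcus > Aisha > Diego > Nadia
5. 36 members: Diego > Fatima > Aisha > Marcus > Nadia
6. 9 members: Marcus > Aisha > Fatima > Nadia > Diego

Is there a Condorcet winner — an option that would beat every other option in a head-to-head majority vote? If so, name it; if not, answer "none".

none

Checking pairwise contests:
Diego beats Nadia 95–62.
Aisha beats Diego 121–36.
Marcus beats Aisha 82–75.
Aisha beats Fatima 80–77.
Fatima beats Marcus 102–55.
Every option loses at least one head-to-head, so there is no Condorcet winner.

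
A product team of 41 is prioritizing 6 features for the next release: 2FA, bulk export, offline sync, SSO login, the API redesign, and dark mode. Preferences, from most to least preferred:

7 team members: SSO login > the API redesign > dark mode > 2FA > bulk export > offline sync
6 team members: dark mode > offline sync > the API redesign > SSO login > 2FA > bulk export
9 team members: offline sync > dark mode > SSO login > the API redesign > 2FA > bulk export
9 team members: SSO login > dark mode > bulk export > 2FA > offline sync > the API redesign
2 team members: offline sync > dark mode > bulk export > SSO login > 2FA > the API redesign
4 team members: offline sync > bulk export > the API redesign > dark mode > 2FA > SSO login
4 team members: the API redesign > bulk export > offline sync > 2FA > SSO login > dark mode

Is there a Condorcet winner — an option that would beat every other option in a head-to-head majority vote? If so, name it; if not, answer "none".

dark mode vs 2FA: 37–4 for dark mode.
dark mode vs bulk export: 33–8 for dark mode.
dark mode vs offline sync: 22–19 for dark mode.
dark mode vs SSO login: 21–20 for dark mode.
dark mode vs the API redesign: 26–15 for dark mode.
dark mode beats every other option head-to-head.

dark mode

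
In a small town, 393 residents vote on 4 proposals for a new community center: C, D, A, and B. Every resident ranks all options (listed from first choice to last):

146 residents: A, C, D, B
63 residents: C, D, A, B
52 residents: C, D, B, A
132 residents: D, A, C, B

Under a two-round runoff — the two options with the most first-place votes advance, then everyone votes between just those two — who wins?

D

Round 1 first-place votes: C 115, D 132, A 146, B 0.
A and D advance.
Runoff: A is preferred to D by 146 voters; D by 247.
D wins the runoff.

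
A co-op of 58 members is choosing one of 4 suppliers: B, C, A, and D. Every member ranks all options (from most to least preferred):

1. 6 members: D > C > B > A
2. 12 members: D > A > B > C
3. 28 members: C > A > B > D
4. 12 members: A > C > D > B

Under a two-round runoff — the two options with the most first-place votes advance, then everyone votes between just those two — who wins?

C

Round 1 first-place votes: B 0, C 28, A 12, D 18.
C and D advance.
Runoff: C is preferred to D by 40 voters; D by 18.
C wins the runoff.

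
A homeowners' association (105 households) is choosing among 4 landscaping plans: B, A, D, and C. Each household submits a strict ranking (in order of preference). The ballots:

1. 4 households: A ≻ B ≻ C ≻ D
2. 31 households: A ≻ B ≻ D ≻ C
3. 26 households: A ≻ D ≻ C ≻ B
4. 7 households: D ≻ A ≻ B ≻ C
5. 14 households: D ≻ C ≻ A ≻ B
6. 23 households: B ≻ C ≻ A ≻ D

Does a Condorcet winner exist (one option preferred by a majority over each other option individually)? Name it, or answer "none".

A

A vs B: 82–23 for A.
A vs D: 84–21 for A.
A vs C: 68–37 for A.
A beats every other option head-to-head.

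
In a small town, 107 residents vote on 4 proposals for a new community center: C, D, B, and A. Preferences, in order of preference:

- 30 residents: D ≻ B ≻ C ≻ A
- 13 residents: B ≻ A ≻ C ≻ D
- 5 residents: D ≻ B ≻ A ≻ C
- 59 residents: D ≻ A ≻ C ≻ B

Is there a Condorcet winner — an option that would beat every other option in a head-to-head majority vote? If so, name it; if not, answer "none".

D

D vs C: 94–13 for D.
D vs B: 94–13 for D.
D vs A: 94–13 for D.
D beats every other option head-to-head.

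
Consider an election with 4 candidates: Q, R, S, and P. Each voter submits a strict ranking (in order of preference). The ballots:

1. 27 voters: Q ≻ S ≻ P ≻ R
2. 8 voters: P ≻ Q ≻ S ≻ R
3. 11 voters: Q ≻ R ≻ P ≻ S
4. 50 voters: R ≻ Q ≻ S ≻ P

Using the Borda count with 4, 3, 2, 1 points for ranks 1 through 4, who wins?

Q

Q: 27·4 + 8·3 + 11·4 + 50·3 = 326
R: 27·1 + 8·1 + 11·3 + 50·4 = 268
S: 27·3 + 8·2 + 11·1 + 50·2 = 208
P: 27·2 + 8·4 + 11·2 + 50·1 = 158
Q has the highest Borda score (326).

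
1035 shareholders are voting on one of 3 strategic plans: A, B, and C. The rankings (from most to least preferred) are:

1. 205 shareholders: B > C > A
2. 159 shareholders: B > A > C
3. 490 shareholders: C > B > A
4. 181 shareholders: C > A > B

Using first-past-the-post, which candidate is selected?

First-place votes: A 0, B 364, C 671.
C has the most first-place votes.

C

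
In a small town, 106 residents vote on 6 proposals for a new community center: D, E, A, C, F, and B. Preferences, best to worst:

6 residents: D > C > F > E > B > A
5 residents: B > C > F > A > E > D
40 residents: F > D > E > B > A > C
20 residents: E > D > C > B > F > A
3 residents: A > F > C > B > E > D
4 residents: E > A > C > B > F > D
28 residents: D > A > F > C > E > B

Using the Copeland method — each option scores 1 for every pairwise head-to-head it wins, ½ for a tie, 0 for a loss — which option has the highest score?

D: beats E, A, C, F, and B → score 5.
E: beats A, C, and B; loses to D and F → score 3.
A: beats C; loses to D, E, F, and B → score 1.
C: beats B; loses to D, E, A, and F → score 1.
F: beats E, A, C, and B; loses to D → score 4.
B: beats A; loses to D, E, C, and F → score 1.
D has the best pairwise record.

D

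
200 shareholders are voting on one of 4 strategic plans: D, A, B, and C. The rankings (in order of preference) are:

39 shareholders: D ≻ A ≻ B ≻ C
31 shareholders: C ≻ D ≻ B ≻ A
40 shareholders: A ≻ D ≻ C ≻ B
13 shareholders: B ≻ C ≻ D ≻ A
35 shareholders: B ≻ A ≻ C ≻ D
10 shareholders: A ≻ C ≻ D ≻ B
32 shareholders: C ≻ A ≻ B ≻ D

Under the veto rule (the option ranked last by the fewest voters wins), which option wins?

C

Last-place votes: D 67, A 44, B 50, C 39.
C is ranked last by the fewest voters, so C wins.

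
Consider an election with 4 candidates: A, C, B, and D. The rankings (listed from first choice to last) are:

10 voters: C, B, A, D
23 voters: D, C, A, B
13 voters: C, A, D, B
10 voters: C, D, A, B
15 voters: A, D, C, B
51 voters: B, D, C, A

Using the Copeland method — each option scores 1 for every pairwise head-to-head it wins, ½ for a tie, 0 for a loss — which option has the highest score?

A: ties B; loses to C and D → score 0.5.
C: beats A and B; loses to D → score 2.
B: ties A and D; loses to C → score 1.
D: beats A and C; ties B → score 2.5.
D has the best pairwise record.

D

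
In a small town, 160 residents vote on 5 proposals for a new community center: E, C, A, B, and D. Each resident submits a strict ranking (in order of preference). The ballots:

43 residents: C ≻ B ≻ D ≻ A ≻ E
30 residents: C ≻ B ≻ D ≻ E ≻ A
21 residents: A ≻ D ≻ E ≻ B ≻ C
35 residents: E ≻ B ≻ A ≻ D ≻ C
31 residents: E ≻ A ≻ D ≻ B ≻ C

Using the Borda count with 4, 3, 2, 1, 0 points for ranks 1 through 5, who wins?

B

E: 43·0 + 30·1 + 21·2 + 35·4 + 31·4 = 336
C: 43·4 + 30·4 + 21·0 + 35·0 + 31·0 = 292
A: 43·1 + 30·0 + 21·4 + 35·2 + 31·3 = 290
B: 43·3 + 30·3 + 21·1 + 35·3 + 31·1 = 376
D: 43·2 + 30·2 + 21·3 + 35·1 + 31·2 = 306
B has the highest Borda score (376).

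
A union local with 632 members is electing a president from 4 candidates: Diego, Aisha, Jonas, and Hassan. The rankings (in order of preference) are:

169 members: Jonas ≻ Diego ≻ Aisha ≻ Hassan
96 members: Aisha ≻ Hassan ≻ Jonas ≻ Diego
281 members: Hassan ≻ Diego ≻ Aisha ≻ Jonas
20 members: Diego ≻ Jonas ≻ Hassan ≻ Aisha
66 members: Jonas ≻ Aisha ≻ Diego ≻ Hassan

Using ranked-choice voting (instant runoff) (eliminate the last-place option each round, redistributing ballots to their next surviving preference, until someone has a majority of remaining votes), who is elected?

Round 1: Diego 20, Aisha 96, Jonas 235, Hassan 281. Eliminate Diego.
Round 2: Aisha 96, Jonas 255, Hassan 281. Eliminate Aisha.
Round 3: Jonas 255, Hassan 377. Hassan has a majority.

Hassan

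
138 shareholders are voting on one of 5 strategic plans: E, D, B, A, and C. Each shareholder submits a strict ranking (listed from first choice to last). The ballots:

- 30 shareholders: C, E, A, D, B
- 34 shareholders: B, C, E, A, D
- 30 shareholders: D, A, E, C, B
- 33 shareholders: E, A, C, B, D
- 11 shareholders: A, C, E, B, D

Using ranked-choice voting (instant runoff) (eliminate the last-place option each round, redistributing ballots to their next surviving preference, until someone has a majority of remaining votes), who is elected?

C

Round 1: E 33, D 30, B 34, A 11, C 30. Eliminate A.
Round 2: E 33, D 30, B 34, C 41. Eliminate D.
Round 3: E 63, B 34, C 41. Eliminate B.
Round 4: E 63, C 75. C has a majority.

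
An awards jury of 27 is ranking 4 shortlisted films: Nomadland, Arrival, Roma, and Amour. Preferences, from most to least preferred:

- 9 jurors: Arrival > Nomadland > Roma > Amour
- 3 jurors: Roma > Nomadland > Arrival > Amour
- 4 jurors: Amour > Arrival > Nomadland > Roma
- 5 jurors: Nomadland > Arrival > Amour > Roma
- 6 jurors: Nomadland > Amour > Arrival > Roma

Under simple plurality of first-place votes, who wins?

First-place votes: Nomadland 11, Arrival 9, Roma 3, Amour 4.
Nomadland has the most first-place votes.

Nomadland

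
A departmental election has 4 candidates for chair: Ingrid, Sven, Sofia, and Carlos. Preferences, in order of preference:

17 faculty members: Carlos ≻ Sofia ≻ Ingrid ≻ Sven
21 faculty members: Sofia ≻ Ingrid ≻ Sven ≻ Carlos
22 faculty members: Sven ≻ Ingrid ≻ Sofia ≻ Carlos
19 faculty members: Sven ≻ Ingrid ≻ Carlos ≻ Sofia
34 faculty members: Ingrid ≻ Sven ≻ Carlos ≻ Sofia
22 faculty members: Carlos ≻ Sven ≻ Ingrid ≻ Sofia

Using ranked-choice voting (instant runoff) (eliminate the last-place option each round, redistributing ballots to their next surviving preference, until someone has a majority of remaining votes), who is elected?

Ingrid

Round 1: Ingrid 34, Sven 41, Sofia 21, Carlos 39. Eliminate Sofia.
Round 2: Ingrid 55, Sven 41, Carlos 39. Eliminate Carlos.
Round 3: Ingrid 72, Sven 63. Ingrid has a majority.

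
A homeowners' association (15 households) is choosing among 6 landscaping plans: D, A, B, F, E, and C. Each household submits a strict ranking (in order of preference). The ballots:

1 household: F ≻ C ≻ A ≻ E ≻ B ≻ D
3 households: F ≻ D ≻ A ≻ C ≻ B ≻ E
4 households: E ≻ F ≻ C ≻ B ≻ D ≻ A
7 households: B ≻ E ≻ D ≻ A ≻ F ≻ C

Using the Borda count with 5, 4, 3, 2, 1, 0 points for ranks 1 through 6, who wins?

E

D: 1·0 + 3·4 + 4·1 + 7·3 = 37
A: 1·3 + 3·3 + 4·0 + 7·2 = 26
B: 1·1 + 3·1 + 4·2 + 7·5 = 47
F: 1·5 + 3·5 + 4·4 + 7·1 = 43
E: 1·2 + 3·0 + 4·5 + 7·4 = 50
C: 1·4 + 3·2 + 4·3 + 7·0 = 22
E has the highest Borda score (50).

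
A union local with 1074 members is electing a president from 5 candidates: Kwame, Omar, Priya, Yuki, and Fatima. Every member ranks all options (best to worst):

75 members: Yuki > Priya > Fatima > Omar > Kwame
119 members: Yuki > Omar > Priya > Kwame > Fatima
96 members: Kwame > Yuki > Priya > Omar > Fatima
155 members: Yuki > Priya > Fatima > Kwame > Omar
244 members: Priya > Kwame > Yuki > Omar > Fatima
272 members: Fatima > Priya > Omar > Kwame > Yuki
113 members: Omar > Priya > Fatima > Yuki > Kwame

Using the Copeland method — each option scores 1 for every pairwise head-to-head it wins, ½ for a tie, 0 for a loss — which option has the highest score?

Kwame: beats Yuki; loses to Omar, Priya, and Fatima → score 1.
Omar: beats Kwame and Fatima; loses to Priya and Yuki → score 2.
Priya: beats Kwame, Omar, Yuki, and Fatima → score 4.
Yuki: beats Omar and Fatima; loses to Kwame and Priya → score 2.
Fatima: beats Kwame; loses to Omar, Priya, and Yuki → score 1.
Priya has the best pairwise record.

Priya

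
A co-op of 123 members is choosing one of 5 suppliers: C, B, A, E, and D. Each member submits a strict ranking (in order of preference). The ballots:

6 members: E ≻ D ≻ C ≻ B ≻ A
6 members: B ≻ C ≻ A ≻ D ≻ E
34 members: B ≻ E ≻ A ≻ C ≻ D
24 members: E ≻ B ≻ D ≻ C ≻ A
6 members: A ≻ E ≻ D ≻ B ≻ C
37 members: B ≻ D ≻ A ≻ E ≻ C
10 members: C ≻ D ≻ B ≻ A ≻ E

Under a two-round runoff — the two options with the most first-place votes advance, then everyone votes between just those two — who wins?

B

Round 1 first-place votes: C 10, B 77, A 6, E 30, D 0.
B and E advance.
Runoff: B is preferred to E by 87 voters; E by 36.
B wins the runoff.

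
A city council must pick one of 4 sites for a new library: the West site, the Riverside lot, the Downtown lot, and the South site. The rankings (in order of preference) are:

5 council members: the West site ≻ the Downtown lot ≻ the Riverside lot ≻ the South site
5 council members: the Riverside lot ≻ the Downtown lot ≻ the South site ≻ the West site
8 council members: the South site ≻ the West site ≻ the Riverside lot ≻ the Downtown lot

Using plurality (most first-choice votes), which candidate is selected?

First-place votes: the West site 5, the Riverside lot 5, the Downtown lot 0, the South site 8.
the South site has the most first-place votes.

the South site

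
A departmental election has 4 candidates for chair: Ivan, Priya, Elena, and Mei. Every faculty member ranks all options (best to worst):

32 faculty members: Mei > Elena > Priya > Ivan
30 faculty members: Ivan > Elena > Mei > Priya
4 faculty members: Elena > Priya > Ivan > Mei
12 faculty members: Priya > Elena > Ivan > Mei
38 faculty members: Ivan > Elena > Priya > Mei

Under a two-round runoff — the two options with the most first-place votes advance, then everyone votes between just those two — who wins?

Ivan

Round 1 first-place votes: Ivan 68, Priya 12, Elena 4, Mei 32.
Ivan and Mei advance.
Runoff: Ivan is preferred to Mei by 84 voters; Mei by 32.
Ivan wins the runoff.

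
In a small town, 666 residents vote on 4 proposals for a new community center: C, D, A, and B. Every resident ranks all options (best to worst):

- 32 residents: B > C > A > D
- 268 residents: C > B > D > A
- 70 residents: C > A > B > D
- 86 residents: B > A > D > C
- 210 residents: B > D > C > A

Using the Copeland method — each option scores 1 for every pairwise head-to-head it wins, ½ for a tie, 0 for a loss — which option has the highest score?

C

C: beats D, A, and B → score 3.
D: beats A; loses to C and B → score 1.
A: loses to C, D, and B → score 0.
B: beats D and A; loses to C → score 2.
C has the best pairwise record.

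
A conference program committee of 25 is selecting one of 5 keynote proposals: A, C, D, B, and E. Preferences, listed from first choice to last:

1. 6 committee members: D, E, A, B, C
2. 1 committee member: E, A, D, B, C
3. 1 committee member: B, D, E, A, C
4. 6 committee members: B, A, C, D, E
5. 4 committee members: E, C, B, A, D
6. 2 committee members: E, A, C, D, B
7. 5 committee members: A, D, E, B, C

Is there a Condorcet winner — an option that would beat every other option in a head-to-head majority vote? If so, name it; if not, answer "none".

Checking pairwise contests:
E beats A 14–11.
A beats C 21–4.
A beats D 18–7.
A beats B 14–11.
D beats E 18–7.
Every option loses at least one head-to-head, so there is no Condorcet winner.

none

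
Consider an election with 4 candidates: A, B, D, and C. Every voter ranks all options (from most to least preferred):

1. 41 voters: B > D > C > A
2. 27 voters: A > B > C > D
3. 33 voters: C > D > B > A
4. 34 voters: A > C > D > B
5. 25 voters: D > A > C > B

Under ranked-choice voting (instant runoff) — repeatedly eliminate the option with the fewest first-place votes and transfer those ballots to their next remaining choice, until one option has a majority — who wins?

A

Round 1: A 61, B 41, D 25, C 33. Eliminate D.
Round 2: A 86, B 41, C 33. A has a majority.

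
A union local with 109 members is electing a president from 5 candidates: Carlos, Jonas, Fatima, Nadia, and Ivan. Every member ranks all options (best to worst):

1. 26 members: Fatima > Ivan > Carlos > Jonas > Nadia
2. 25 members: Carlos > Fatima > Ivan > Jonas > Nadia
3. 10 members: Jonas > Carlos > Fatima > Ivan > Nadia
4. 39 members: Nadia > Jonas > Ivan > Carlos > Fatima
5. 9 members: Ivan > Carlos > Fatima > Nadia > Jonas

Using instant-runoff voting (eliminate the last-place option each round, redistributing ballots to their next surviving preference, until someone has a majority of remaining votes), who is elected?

Round 1: Carlos 25, Jonas 10, Fatima 26, Nadia 39, Ivan 9. Eliminate Ivan.
Round 2: Carlos 34, Jonas 10, Fatima 26, Nadia 39. Eliminate Jonas.
Round 3: Carlos 44, Fatima 26, Nadia 39. Eliminate Fatima.
Round 4: Carlos 70, Nadia 39. Carlos has a majority.

Carlos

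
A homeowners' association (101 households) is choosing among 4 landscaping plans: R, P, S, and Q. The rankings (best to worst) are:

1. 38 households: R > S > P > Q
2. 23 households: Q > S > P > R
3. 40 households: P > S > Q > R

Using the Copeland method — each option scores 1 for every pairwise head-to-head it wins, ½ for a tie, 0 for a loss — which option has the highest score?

R: loses to P, S, and Q → score 0.
P: beats R and Q; loses to S → score 2.
S: beats R, P, and Q → score 3.
Q: beats R; loses to P and S → score 1.
S has the best pairwise record.

S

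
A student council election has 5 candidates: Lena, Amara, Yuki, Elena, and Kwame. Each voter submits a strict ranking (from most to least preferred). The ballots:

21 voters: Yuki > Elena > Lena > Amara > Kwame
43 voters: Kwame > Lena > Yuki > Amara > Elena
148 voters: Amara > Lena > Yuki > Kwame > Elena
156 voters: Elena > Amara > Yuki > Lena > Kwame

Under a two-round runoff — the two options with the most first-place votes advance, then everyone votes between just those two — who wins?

Amara

Round 1 first-place votes: Lena 0, Amara 148, Yuki 21, Elena 156, Kwame 43.
Elena and Amara advance.
Runoff: Elena is preferred to Amara by 177 voters; Amara by 191.
Amara wins the runoff.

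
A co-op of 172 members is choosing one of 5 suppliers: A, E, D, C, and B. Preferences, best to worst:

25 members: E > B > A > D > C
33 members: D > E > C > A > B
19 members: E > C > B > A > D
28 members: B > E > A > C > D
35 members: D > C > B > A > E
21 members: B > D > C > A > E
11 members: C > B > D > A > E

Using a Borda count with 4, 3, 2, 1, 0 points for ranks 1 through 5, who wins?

A: 25·2 + 33·1 + 19·1 + 28·2 + 35·1 + 21·1 + 11·1 = 225
E: 25·4 + 33·3 + 19·4 + 28·3 + 35·0 + 21·0 + 11·0 = 359
D: 25·1 + 33·4 + 19·0 + 28·0 + 35·4 + 21·3 + 11·2 = 382
C: 25·0 + 33·2 + 19·3 + 28·1 + 35·3 + 21·2 + 11·4 = 342
B: 25·3 + 33·0 + 19·2 + 28·4 + 35·2 + 21·4 + 11·3 = 412
B has the highest Borda score (412).

B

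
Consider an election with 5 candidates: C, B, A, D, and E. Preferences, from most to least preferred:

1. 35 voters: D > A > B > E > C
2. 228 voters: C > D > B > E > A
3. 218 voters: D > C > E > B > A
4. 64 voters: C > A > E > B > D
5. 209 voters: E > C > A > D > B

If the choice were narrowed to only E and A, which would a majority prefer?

E

Voters preferring E to A: 655; preferring A to E: 99.
E wins the head-to-head.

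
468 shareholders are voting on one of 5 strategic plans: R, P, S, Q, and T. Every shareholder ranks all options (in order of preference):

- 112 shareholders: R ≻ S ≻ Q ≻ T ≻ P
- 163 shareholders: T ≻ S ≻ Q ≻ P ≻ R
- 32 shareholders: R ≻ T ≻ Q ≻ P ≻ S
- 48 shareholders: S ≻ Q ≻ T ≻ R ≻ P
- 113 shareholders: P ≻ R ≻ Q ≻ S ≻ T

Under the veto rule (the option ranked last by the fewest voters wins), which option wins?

Q

Last-place votes: R 163, P 160, S 32, Q 0, T 113.
Q is ranked last by the fewest voters, so Q wins.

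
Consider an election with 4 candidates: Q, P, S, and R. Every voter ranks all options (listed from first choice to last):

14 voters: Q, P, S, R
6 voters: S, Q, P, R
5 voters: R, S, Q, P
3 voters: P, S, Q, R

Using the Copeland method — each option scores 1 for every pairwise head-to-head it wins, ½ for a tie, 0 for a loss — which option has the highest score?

Q: beats P and R; ties S → score 2.5.
P: beats S and R; loses to Q → score 2.
S: beats R; ties Q; loses to P → score 1.5.
R: loses to Q, P, and S → score 0.
Q has the best pairwise record.

Q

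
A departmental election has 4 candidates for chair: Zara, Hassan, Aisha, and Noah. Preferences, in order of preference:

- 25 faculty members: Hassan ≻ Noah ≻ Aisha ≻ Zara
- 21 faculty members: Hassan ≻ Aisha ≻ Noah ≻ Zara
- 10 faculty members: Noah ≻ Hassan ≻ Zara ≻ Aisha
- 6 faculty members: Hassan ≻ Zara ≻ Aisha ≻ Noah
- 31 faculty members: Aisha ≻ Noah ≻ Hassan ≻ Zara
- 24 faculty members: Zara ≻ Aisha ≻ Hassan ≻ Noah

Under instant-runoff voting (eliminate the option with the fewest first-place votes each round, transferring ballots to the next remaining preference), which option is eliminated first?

Round 1: Zara 24, Hassan 52, Aisha 31, Noah 10. Eliminate Noah.

Noah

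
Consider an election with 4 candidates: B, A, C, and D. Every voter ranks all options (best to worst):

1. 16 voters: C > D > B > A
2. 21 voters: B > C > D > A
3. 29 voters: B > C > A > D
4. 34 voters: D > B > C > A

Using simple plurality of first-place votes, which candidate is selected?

First-place votes: B 50, A 0, C 16, D 34.
B has the most first-place votes.

B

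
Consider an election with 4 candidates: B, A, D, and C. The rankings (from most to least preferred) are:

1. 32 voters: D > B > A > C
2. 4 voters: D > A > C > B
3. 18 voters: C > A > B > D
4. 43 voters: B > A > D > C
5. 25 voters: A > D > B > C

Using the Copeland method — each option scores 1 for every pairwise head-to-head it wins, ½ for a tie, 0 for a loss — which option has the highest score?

B

B: beats A and C; ties D → score 2.5.
A: beats D and C; loses to B → score 2.
D: beats C; ties B; loses to A → score 1.5.
C: loses to B, A, and D → score 0.
B has the best pairwise record.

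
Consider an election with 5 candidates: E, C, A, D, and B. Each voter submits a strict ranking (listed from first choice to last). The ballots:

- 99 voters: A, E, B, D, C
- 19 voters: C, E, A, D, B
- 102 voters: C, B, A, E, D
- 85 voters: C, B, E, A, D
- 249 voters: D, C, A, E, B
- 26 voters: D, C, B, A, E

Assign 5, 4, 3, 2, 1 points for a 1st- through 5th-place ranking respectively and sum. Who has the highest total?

E: 99·4 + 19·4 + 102·2 + 85·3 + 249·2 + 26·1 = 1455
C: 99·1 + 19·5 + 102·5 + 85·5 + 249·4 + 26·4 = 2229
A: 99·5 + 19·3 + 102·3 + 85·2 + 249·3 + 26·2 = 1827
D: 99·2 + 19·2 + 102·1 + 85·1 + 249·5 + 26·5 = 1798
B: 99·3 + 19·1 + 102·4 + 85·4 + 249·1 + 26·3 = 1391
C has the highest Borda score (2229).

C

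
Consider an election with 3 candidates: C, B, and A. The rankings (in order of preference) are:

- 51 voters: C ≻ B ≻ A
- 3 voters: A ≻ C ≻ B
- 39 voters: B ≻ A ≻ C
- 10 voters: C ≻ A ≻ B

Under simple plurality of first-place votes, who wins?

C

First-place votes: C 61, B 39, A 3.
C has the most first-place votes.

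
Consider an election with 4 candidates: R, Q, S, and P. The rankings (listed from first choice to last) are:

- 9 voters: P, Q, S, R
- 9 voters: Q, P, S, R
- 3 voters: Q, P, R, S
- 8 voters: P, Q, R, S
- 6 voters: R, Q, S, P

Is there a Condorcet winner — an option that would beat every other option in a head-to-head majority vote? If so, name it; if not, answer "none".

Q

Q vs R: 29–6 for Q.
Q vs S: 35–0 for Q.
Q vs P: 18–17 for Q.
Q beats every other option head-to-head.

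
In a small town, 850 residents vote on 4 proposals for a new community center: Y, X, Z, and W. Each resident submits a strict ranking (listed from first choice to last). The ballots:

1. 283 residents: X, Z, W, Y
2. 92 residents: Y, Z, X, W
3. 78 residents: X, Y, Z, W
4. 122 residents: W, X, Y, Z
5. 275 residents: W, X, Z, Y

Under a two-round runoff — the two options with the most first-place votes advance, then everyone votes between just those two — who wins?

Round 1 first-place votes: Y 92, X 361, Z 0, W 397.
W and X advance.
Runoff: W is preferred to X by 397 voters; X by 453.
X wins the runoff.

X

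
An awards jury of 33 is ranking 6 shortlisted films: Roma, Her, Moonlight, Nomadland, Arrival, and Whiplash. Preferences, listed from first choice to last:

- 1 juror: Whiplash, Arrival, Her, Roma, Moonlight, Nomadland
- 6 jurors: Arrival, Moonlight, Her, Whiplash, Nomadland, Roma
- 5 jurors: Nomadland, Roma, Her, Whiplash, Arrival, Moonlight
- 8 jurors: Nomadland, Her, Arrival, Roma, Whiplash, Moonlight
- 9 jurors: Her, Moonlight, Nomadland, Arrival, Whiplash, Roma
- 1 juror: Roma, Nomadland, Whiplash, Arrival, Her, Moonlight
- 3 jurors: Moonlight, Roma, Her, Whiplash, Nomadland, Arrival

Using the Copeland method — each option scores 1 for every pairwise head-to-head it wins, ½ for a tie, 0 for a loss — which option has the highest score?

Her

Roma: beats Whiplash; loses to Her, Moonlight, Nomadland, and Arrival → score 1.
Her: beats Roma, Moonlight, Nomadland, Arrival, and Whiplash → score 5.
Moonlight: beats Roma, Nomadland, and Whiplash; loses to Her and Arrival → score 3.
Nomadland: beats Roma, Arrival, and Whiplash; loses to Her and Moonlight → score 3.
Arrival: beats Roma, Moonlight, and Whiplash; loses to Her and Nomadland → score 3.
Whiplash: loses to Roma, Her, Moonlight, Nomadland, and Arrival → score 0.
Her has the best pairwise record.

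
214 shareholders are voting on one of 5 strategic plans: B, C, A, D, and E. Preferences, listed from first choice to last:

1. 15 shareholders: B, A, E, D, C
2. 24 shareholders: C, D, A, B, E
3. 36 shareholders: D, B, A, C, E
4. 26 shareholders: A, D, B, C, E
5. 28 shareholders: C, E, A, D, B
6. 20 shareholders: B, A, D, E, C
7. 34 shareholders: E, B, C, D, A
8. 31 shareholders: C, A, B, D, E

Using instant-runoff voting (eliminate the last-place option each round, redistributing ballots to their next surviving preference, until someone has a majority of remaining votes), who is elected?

B

Round 1: B 35, C 83, A 26, D 36, E 34. Eliminate A.
Round 2: B 35, C 83, D 62, E 34. Eliminate E.
Round 3: B 69, C 83, D 62. Eliminate D.
Round 4: B 131, C 83. B has a majority.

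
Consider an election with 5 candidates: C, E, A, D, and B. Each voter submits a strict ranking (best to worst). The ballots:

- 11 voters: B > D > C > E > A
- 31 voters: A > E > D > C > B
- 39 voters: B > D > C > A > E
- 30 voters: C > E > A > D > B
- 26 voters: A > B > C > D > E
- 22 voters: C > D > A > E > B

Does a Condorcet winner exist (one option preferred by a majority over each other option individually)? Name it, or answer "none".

none

Checking pairwise contests:
D beats C 81–78.
C beats E 128–31.
C beats A 102–57.
A beats D 87–72.
C beats B 83–76.
Every option loses at least one head-to-head, so there is no Condorcet winner.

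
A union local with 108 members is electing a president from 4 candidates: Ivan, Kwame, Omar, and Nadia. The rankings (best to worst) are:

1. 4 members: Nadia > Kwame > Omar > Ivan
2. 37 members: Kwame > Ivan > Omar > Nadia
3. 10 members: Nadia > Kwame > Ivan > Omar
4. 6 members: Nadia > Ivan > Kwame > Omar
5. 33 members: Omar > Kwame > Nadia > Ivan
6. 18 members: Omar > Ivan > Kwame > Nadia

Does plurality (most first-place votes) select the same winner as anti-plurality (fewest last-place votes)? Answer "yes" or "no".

no

Plurality — first-place votes: Ivan 0, Kwame 37, Omar 51, Nadia 20. Winner: Omar.
Anti-plurality — last-place votes: Ivan 37, Kwame 0, Omar 16, Nadia 55. Winner: Kwame.
The two methods disagree.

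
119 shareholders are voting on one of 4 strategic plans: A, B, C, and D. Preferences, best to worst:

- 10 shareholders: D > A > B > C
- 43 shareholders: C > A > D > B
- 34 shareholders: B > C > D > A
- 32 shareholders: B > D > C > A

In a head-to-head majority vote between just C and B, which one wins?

Voters preferring C to B: 43; preferring B to C: 76.
B wins the head-to-head.

B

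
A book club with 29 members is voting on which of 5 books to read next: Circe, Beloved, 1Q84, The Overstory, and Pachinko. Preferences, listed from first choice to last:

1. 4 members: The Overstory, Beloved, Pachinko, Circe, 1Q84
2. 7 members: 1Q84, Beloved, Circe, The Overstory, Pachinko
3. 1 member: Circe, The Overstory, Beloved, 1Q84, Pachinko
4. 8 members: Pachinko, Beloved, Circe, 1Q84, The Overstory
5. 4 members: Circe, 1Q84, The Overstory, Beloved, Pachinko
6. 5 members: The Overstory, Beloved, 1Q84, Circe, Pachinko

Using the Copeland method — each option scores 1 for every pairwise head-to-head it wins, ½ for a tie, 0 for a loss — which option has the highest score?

Beloved

Circe: beats 1Q84, The Overstory, and Pachinko; loses to Beloved → score 3.
Beloved: beats Circe, 1Q84, The Overstory, and Pachinko → score 4.
1Q84: beats The Overstory and Pachinko; loses to Circe and Beloved → score 2.
The Overstory: beats Pachinko; loses to Circe, Beloved, and 1Q84 → score 1.
Pachinko: loses to Circe, Beloved, 1Q84, and The Overstory → score 0.
Beloved has the best pairwise record.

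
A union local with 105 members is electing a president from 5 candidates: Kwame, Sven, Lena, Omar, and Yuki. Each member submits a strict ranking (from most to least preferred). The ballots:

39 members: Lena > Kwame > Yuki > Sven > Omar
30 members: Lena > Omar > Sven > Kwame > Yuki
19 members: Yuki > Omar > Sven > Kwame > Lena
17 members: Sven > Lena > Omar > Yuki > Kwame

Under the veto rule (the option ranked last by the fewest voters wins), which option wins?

Last-place votes: Kwame 17, Sven 0, Lena 19, Omar 39, Yuki 30.
Sven is ranked last by the fewest voters, so Sven wins.

Sven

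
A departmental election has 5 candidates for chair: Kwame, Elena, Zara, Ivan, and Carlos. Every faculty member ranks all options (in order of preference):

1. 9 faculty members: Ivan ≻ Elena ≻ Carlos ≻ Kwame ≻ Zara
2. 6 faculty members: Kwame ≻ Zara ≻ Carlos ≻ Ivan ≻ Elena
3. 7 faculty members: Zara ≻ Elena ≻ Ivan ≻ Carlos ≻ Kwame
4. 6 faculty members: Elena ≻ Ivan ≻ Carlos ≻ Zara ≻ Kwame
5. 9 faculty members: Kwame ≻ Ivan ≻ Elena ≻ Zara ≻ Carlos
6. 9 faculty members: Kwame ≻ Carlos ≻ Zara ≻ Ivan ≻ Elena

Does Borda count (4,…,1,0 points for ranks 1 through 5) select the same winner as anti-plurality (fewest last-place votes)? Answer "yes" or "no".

yes

Borda — scores: Kwame 105, Elena 90, Zara 79, Ivan 110, Carlos 76. Winner: Ivan.
Anti-plurality — last-place votes: Kwame 13, Elena 15, Zara 9, Ivan 0, Carlos 9. Winner: Ivan.
The two methods agree.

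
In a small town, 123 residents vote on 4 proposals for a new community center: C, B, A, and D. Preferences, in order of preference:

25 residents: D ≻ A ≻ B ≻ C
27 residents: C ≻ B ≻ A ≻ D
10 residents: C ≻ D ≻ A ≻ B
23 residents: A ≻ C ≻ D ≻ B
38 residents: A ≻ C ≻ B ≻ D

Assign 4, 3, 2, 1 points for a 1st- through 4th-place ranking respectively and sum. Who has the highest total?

A

C: 25·1 + 27·4 + 10·4 + 23·3 + 38·3 = 356
B: 25·2 + 27·3 + 10·1 + 23·1 + 38·2 = 240
A: 25·3 + 27·2 + 10·2 + 23·4 + 38·4 = 393
D: 25·4 + 27·1 + 10·3 + 23·2 + 38·1 = 241
A has the highest Borda score (393).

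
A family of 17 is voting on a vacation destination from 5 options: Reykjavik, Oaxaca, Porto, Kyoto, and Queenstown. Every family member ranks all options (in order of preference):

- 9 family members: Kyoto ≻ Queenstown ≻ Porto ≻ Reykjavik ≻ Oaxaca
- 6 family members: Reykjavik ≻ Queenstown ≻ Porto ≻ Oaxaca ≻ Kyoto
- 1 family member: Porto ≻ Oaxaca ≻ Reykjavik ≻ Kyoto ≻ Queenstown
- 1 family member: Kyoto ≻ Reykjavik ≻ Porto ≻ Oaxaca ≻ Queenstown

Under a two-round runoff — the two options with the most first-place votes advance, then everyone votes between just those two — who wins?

Round 1 first-place votes: Reykjavik 6, Oaxaca 0, Porto 1, Kyoto 10, Queenstown 0.
Kyoto and Reykjavik advance.
Runoff: Kyoto is preferred to Reykjavik by 10 voters; Reykjavik by 7.
Kyoto wins the runoff.

Kyoto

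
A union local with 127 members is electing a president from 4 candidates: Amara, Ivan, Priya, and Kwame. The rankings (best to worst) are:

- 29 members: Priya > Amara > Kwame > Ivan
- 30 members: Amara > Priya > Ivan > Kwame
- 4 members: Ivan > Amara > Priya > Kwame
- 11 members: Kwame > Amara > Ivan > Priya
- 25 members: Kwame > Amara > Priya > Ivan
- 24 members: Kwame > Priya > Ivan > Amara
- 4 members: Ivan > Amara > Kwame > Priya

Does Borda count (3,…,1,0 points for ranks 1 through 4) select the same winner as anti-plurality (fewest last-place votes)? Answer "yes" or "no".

no

Borda — scores: Amara 236, Ivan 89, Priya 224, Kwame 213. Winner: Amara.
Anti-plurality — last-place votes: Amara 24, Ivan 54, Priya 15, Kwame 34. Winner: Priya.
The two methods disagree.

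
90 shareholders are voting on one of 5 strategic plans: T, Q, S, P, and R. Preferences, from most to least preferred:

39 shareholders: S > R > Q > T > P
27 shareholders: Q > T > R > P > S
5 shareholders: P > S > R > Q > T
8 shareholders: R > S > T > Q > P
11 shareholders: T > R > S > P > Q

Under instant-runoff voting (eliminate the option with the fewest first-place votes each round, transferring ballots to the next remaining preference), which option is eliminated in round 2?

Round 1: T 11, Q 27, S 39, P 5, R 8. Eliminate P.
Round 2: T 11, Q 27, S 44, R 8. Eliminate R.

R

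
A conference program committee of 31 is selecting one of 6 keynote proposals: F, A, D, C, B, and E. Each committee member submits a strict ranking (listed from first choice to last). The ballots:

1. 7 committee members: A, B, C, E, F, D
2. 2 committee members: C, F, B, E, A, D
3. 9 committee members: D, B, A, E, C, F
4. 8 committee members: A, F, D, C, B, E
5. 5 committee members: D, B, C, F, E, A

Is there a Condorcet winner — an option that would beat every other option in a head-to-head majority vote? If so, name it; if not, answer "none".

Checking pairwise contests:
A beats F 24–7.
B beats A 16–15.
F beats D 17–14.
A beats C 24–7.
D beats B 22–9.
A beats E 24–7.
Every option loses at least one head-to-head, so there is no Condorcet winner.

none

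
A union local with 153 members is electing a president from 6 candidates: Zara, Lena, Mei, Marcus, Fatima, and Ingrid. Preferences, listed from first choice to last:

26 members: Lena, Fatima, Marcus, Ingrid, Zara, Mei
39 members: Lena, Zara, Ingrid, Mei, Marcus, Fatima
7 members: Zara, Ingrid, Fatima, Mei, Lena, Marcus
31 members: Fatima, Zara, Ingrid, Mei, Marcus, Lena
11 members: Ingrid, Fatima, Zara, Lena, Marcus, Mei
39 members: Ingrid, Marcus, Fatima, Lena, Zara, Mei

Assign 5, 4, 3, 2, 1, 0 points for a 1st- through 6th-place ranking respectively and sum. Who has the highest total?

Zara: 26·1 + 39·4 + 7·5 + 31·4 + 11·3 + 39·1 = 413
Lena: 26·5 + 39·5 + 7·1 + 31·0 + 11·2 + 39·2 = 432
Mei: 26·0 + 39·2 + 7·2 + 31·2 + 11·0 + 39·0 = 154
Marcus: 26·3 + 39·1 + 7·0 + 31·1 + 11·1 + 39·4 = 315
Fatima: 26·4 + 39·0 + 7·3 + 31·5 + 11·4 + 39·3 = 441
Ingrid: 26·2 + 39·3 + 7·4 + 31·3 + 11·5 + 39·5 = 540
Ingrid has the highest Borda score (540).

Ingrid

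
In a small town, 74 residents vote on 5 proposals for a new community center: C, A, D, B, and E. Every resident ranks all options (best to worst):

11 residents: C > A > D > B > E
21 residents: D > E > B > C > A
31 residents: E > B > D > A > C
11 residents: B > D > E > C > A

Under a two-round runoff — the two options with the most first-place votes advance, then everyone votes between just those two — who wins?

Round 1 first-place votes: C 11, A 0, D 21, B 11, E 31.
E and D advance.
Runoff: E is preferred to D by 31 voters; D by 43.
D wins the runoff.

D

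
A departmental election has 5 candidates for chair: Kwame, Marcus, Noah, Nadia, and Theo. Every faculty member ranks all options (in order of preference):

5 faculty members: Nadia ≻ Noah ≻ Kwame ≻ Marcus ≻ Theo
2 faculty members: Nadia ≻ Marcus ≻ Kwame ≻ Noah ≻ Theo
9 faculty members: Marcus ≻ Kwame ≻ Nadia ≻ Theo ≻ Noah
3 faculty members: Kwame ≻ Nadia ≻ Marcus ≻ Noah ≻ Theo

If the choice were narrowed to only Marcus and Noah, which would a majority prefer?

Voters preferring Marcus to Noah: 14; preferring Noah to Marcus: 5.
Marcus wins the head-to-head.

Marcus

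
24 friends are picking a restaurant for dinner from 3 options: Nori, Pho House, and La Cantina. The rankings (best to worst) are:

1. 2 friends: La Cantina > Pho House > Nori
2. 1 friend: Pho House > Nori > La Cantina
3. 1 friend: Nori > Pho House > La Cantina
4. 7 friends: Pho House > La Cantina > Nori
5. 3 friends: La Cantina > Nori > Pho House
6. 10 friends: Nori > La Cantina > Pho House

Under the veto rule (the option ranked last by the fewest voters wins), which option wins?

La Cantina

Last-place votes: Nori 9, Pho House 13, La Cantina 2.
La Cantina is ranked last by the fewest voters, so La Cantina wins.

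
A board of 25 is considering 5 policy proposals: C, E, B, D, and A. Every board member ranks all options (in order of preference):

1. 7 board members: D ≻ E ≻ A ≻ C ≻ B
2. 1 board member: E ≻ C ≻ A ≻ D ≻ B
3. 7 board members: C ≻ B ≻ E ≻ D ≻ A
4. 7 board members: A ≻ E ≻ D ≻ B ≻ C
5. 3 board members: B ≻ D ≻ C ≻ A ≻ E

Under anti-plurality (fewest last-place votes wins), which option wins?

Last-place votes: C 7, E 3, B 8, D 0, A 7.
D is ranked last by the fewest voters, so D wins.

D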